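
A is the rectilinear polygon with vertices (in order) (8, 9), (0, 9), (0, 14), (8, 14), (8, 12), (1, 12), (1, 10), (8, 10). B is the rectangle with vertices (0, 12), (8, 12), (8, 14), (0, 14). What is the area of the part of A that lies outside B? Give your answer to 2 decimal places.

10.00

|A| = 26, |A∩B| = 16.
|A ∖ B| = |A| − |A∩B| = 26 − 16 = 10.00.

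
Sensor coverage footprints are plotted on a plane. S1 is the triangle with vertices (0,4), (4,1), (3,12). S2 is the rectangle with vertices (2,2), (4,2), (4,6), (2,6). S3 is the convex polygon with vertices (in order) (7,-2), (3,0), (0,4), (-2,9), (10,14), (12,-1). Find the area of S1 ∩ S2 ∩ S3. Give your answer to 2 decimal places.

6.74

The intersection is the polygon with vertices (2,6), (3.546,6), (3.909,2), (2.667,2), (2,2.5).
By the shoelace formula its area is 6.74.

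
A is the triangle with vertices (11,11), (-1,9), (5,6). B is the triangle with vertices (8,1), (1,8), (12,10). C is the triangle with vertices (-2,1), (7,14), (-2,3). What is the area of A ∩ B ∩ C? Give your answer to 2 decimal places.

0.65

The intersection is the polygon with vertices (1.774,7.613), (2.282,8.233), (3.112,8.384), (2.371,7.314).
By the shoelace formula its area is 0.65.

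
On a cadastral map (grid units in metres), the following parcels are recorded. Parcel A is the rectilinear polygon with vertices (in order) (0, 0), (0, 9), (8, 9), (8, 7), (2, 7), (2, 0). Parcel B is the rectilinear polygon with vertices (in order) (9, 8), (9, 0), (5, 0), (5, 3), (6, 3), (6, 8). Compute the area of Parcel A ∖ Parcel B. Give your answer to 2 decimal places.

|Parcel A| = 30, |Parcel A∩Parcel B| = 2.
|Parcel A ∖ Parcel B| = |Parcel A| − |Parcel A∩Parcel B| = 30 − 2 = 28.00.

28.00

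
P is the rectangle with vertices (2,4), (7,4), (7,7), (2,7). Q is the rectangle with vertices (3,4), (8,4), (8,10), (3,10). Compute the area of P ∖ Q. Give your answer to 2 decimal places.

|P∩Q|: x∈[3,7], y∈[4,7] → 4·3 = 12.
|P| = 15.
|P ∖ Q| = |P| − |P∩Q| = 15 − 12 = 3.00.

3.00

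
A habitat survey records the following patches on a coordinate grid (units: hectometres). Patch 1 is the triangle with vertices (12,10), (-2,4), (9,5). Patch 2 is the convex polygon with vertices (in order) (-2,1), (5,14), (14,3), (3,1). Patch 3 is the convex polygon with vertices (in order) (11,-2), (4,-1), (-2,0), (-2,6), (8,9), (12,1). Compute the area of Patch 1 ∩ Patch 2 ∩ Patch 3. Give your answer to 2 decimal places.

The intersection is the polygon with vertices (9,5), (-0.301,4.154), (0.1,4.9), (8.294,8.412), (9.546,5.909).
By the shoelace formula its area is 19.77.

19.77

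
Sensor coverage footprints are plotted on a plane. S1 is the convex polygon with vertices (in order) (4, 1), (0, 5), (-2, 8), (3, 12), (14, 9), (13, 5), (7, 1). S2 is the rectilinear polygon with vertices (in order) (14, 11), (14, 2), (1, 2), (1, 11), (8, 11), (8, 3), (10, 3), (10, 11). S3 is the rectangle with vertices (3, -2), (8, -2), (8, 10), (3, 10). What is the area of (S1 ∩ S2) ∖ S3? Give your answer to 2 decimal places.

40.96

|S1 ∩ S2| = 80.9644.
|(S1 ∩ S2) ∩ S3| = 40.
|(S1 ∩ S2) ∖ S3| = 80.9644 − 40 = 40.96.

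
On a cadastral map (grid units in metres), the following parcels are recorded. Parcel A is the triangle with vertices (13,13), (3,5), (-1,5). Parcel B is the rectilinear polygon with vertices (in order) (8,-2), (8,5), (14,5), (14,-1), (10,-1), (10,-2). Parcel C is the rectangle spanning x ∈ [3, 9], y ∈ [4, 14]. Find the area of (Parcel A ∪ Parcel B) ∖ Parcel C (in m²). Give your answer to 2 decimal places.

|Parcel A ∪ Parcel B| = 54.
|(Parcel A ∪ Parcel B) ∩ Parcel C| = 10.6.
|(Parcel A ∪ Parcel B) ∖ Parcel C| = 54 − 10.6 = 43.40.

43.40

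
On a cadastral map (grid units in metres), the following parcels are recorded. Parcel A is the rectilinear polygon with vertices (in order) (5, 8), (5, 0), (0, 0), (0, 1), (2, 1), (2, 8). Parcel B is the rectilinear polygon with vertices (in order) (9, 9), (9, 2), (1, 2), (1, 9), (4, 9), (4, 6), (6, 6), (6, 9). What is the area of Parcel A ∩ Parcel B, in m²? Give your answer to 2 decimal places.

16.00

The intersection is the polygon with vertices (5,2), (2,2), (2,8), (4,8), (4,6), (5,6).
By the shoelace formula its area is 16.00.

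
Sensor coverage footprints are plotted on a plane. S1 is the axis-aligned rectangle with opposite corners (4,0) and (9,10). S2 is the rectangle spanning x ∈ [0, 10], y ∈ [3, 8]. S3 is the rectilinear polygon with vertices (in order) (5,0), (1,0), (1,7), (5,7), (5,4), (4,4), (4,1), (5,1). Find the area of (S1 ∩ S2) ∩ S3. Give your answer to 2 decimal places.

3.00

|S1 ∩ S2| = 25.
|(S1 ∩ S2) ∩ S3| = 3.00.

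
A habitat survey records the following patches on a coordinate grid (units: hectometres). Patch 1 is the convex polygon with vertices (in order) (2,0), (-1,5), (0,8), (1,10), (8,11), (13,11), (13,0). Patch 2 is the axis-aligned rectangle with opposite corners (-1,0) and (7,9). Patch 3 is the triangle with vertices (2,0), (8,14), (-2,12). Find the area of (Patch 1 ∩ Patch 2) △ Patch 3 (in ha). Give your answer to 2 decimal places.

66.87

|Patch 1 ∩ Patch 2| = 61.75.
|(Patch 1 ∩ Patch 2) ∩ Patch 3| = 29.4405.
|(Patch 1 ∩ Patch 2) △ Patch 3| = 61.75 + 64 − 58.881 = 66.87.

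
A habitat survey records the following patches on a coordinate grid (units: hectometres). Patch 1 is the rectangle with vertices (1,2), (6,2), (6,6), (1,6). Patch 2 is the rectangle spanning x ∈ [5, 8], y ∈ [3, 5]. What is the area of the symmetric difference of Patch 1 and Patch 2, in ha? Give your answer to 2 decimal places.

22.00

|Patch 1∩Patch 2|: x∈[5,6], y∈[3,5] → 1·2 = 2.
|Patch 1 △ Patch 2| = |Patch 1| + |Patch 2| − 2·|Patch 1∩Patch 2| = 20 + 6 − 4 = 22.00.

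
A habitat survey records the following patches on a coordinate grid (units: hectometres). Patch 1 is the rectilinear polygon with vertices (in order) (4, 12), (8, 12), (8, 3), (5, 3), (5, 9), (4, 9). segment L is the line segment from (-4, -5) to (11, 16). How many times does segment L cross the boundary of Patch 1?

The segment meets the boundary at (8,11.8), (5,7.6).

2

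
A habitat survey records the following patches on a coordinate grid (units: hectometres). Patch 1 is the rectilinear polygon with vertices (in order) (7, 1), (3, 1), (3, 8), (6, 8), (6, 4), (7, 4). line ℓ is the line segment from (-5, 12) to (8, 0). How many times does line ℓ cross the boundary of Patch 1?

2

The segment meets the boundary at (6.917,1), (3,4.615).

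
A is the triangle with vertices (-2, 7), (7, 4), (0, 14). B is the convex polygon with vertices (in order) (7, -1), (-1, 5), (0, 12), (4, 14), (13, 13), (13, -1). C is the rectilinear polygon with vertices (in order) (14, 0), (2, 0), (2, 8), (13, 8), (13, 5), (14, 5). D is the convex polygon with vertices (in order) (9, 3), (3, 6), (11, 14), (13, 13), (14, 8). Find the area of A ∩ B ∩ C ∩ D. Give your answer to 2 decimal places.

4.59

The intersection is the polygon with vertices (7,4), (3,6), (4.529,7.529).
By the shoelace formula its area is 4.59.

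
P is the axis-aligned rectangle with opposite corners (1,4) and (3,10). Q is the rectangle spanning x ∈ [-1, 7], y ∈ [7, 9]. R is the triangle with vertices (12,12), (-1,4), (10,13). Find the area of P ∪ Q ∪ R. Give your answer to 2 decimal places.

34.11

By inclusion–exclusion:
Individual areas: |P| = 12, |Q| = 16, |R| = 14.5.
|P∩Q|: x∈[1,3], y∈[7,9] → 2·2 = 4.
|P∩R| = 1.2168.
|Q∩R| = 3.2174.
|P∩Q∩R| = 0.0455.
|P ∪ Q ∪ R| = 42.5 − 8.4342 + 0.0455 = 34.11.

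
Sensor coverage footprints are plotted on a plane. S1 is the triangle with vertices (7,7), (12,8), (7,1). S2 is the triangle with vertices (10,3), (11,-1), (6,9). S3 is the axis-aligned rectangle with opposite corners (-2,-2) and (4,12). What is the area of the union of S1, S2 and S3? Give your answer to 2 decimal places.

102.08

By inclusion–exclusion:
Individual areas: |S1| = 15, |S2| = 5, |S3| = 84.
|S1∩S2| = 1.9168.
|S1∩S3| = 0.
|S2∩S3| = 0.
|S1∩S2∩S3| = 0.
|S1 ∪ S2 ∪ S3| = 104 − 1.9168 + 0 = 102.08.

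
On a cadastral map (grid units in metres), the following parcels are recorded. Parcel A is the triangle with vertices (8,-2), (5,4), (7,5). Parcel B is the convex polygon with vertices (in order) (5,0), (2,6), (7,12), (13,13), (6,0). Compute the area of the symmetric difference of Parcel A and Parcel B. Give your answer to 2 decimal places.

|Parcel A| = 7.5, |Parcel B| = 65.5, |Parcel A∩Parcel B| = 5.1105.
|Parcel A △ Parcel B| = |Parcel A| + |Parcel B| − 2·|Parcel A∩Parcel B| = 7.5 + 65.5 − 10.221 = 62.78.

62.78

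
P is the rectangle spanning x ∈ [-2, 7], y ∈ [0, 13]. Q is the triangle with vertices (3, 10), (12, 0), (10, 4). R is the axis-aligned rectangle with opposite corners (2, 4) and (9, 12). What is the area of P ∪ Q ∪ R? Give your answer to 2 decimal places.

136.63

By inclusion–exclusion:
Individual areas: |P| = 117, |Q| = 8, |R| = 56.
|P∩Q| = 2.0317.
|P∩R|: x∈[2,7], y∈[4,12] → 5·8 = 40.
|Q∩R| = 4.3714.
|P∩Q∩R| = 2.0317.
|P ∪ Q ∪ R| = 181 − 46.4032 + 2.0317 = 136.63.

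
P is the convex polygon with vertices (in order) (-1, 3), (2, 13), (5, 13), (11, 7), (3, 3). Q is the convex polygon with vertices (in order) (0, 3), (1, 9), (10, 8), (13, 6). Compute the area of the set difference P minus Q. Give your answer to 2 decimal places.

|P| = 71, |P∩Q| = 39.0714.
|P ∖ Q| = |P| − |P∩Q| = 71 − 39.0714 = 31.93.

31.93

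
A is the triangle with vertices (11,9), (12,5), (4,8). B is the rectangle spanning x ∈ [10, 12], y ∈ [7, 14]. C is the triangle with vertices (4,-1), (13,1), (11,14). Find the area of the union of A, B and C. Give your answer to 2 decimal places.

68.99

By inclusion–exclusion:
Individual areas: |A| = 14.5, |B| = 14, |C| = 60.5.
|A∩B| = 2.4286.
|A∩C| = 10.3351.
|B∩C| = 9.6786.
|A∩B∩C| = 2.4286.
|A ∪ B ∪ C| = 89 − 22.4422 + 2.4286 = 68.99.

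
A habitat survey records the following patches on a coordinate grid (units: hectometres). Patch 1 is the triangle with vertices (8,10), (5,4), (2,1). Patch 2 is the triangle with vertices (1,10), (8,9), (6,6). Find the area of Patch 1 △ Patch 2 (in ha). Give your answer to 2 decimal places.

|Patch 1| = 4.5, |Patch 2| = 11.5, |Patch 1∩Patch 2| = 1.1464.
|Patch 1 △ Patch 2| = |Patch 1| + |Patch 2| − 2·|Patch 1∩Patch 2| = 4.5 + 11.5 − 2.2928 = 13.71.

13.71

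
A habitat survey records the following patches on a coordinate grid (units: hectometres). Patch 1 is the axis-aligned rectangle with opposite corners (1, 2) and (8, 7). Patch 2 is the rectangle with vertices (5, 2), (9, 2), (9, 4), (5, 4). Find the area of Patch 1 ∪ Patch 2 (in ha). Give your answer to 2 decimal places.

37.00

By inclusion–exclusion:
Individual areas: |Patch 1| = 35, |Patch 2| = 8.
|Patch 1∩Patch 2|: x∈[5,8], y∈[2,4] → 3·2 = 6.
|Patch 1 ∪ Patch 2| = 43 − 6 = 37.00.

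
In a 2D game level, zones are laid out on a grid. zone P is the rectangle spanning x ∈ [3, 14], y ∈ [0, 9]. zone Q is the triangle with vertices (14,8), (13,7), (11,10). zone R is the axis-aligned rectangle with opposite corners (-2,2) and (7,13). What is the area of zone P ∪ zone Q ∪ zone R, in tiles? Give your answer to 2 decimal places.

By inclusion–exclusion:
Individual areas: |zone P| = 99, |zone Q| = 2.5, |zone R| = 99.
|zone P∩zone Q| = 2.0833.
|zone P∩zone R|: x∈[3,7], y∈[2,9] → 4·7 = 28.
|zone Q∩zone R| = 0.
|zone P∩zone Q∩zone R| = 0.
|zone P ∪ zone Q ∪ zone R| = 200.5 − 30.0833 + 0 = 170.42.

170.42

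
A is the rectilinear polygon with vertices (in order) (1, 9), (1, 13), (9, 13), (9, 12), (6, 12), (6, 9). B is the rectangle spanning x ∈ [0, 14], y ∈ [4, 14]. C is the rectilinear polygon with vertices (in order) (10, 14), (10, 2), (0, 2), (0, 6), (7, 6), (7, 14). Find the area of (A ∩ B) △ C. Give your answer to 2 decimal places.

83.00

|A ∩ B| = 23.
|(A ∩ B) ∩ C| = 2.
|(A ∩ B) △ C| = 23 + 64 − 4 = 83.00.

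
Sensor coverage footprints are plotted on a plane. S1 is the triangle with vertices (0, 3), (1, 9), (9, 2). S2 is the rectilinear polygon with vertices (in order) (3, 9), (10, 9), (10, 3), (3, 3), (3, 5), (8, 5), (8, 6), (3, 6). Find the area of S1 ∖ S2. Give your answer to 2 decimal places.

|S1| = 27.5, |S1∩S2| = 8.3214.
|S1 ∖ S2| = |S1| − |S1∩S2| = 27.5 − 8.3214 = 19.18.

19.18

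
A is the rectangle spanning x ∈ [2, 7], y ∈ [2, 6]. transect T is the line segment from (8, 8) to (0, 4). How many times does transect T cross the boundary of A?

The segment meets the boundary at (2,5), (4,6).

2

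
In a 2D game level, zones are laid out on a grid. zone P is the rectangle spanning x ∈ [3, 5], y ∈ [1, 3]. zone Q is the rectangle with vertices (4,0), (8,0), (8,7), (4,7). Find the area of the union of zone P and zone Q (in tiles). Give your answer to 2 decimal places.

30.00

By inclusion–exclusion:
Individual areas: |zone P| = 4, |zone Q| = 28.
|zone P∩zone Q|: x∈[4,5], y∈[1,3] → 1·2 = 2.
|zone P ∪ zone Q| = 32 − 2 = 30.00.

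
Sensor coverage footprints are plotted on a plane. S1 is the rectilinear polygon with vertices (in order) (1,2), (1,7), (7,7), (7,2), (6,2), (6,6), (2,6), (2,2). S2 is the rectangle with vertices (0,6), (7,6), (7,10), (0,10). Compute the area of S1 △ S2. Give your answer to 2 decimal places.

|S1| = 14, |S2| = 28, |S1∩S2| = 6.
|S1 △ S2| = |S1| + |S2| − 2·|S1∩S2| = 14 + 28 − 12 = 30.00.

30.00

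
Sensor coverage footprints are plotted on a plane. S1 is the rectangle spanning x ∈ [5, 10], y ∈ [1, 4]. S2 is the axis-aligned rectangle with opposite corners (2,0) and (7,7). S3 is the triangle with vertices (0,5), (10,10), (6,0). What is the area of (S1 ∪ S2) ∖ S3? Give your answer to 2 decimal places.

17.47

|S1 ∪ S2| = 44.
|(S1 ∪ S2) ∩ S3| = 26.5333.
|(S1 ∪ S2) ∖ S3| = 44 − 26.5333 = 17.47.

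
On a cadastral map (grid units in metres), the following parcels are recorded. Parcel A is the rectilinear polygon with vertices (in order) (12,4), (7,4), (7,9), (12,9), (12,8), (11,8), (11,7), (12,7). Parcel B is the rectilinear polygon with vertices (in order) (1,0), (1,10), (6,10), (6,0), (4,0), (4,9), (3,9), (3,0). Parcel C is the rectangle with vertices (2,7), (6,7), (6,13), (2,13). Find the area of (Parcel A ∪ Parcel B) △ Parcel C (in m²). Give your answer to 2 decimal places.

69.00

|Parcel A ∪ Parcel B| = 65.
|(Parcel A ∪ Parcel B) ∩ Parcel C| = 10.
|(Parcel A ∪ Parcel B) △ Parcel C| = 65 + 24 − 20 = 69.00.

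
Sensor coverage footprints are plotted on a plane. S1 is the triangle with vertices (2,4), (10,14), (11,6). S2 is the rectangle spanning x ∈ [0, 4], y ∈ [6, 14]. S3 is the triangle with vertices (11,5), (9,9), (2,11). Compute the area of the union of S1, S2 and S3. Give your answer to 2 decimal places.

By inclusion–exclusion:
Individual areas: |S1| = 37, |S2| = 32, |S3| = 12.
|S1∩S2| = 0.1.
|S1∩S3| = 8.4916.
|S2∩S3| = 0.7619.
|S1∩S2∩S3| = 0.
|S1 ∪ S2 ∪ S3| = 81 − 9.3535 + 0 = 71.65.

71.65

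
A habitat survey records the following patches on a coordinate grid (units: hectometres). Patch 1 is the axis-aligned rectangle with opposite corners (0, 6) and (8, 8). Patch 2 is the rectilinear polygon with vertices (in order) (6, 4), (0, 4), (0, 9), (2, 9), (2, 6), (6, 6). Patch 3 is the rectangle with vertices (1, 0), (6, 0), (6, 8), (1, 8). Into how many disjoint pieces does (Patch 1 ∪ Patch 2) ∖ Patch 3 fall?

(Patch 1 ∪ Patch 2) ∖ Patch 3 splits into 2 disjoint pieces (area 4, area 6).

2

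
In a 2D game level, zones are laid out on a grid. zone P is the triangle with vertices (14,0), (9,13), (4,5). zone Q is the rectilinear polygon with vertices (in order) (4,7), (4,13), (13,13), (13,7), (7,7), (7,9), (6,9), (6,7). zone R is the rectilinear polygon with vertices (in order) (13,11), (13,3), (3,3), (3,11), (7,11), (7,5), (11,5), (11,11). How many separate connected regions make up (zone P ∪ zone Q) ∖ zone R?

2

(zone P ∪ zone Q) ∖ zone R splits into 2 disjoint pieces (area 7.2692, area 42).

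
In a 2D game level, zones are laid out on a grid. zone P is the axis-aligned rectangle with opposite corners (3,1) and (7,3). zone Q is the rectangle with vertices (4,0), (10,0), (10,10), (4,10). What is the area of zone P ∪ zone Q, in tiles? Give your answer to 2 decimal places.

62.00

By inclusion–exclusion:
Individual areas: |zone P| = 8, |zone Q| = 60.
|zone P∩zone Q|: x∈[4,7], y∈[1,3] → 3·2 = 6.
|zone P ∪ zone Q| = 68 − 6 = 62.00.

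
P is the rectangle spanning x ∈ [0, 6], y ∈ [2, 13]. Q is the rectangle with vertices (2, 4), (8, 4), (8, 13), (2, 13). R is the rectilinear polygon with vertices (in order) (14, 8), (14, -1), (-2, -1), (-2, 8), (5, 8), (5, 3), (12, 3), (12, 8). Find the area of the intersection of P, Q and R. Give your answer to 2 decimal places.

The intersection is the polygon with vertices (2,4), (2,8), (5,8), (5,4).
By the shoelace formula its area is 12.00.

12.00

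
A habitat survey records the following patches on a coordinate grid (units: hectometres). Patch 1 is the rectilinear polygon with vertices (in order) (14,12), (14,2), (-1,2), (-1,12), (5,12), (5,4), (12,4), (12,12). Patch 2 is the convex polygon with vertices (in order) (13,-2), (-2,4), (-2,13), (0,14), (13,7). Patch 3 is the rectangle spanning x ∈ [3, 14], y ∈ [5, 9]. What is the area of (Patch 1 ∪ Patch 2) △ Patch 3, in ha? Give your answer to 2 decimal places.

126.84

|Patch 1 ∪ Patch 2| = 166.8758.
|(Patch 1 ∪ Patch 2) ∩ Patch 3| = 42.0165.
|(Patch 1 ∪ Patch 2) △ Patch 3| = 166.8758 + 44 − 84.033 = 126.84.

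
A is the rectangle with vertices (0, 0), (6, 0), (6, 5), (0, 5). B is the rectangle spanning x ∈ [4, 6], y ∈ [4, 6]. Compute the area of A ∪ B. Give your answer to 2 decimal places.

32.00

By inclusion–exclusion:
Individual areas: |A| = 30, |B| = 4.
|A∩B|: x∈[4,6], y∈[4,5] → 2·1 = 2.
|A ∪ B| = 34 − 2 = 32.00.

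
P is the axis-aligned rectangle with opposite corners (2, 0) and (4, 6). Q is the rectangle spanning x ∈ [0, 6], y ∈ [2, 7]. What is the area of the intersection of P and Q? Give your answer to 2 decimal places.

|P∩Q|: x∈[2,4], y∈[2,6] → 2·4 = 8.

8.00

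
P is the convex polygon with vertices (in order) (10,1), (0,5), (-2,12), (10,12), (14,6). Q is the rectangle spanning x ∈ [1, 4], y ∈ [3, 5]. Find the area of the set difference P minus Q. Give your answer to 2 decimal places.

|P| = 119, |P∩Q| = 3.
|P ∖ Q| = |P| − |P∩Q| = 119 − 3 = 116.00.

116.00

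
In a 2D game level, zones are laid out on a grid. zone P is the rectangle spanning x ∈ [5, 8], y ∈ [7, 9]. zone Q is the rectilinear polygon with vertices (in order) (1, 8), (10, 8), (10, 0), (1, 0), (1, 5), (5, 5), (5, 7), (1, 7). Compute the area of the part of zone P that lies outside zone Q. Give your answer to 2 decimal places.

|zone P| = 6, |zone P∩zone Q| = 3.
|zone P ∖ zone Q| = |zone P| − |zone P∩zone Q| = 6 − 3 = 3.00.

3.00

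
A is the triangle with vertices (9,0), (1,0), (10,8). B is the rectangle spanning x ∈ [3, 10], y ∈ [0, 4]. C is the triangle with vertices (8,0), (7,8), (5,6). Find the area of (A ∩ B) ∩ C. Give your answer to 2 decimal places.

3.00

The region (A ∩ B) ∩ C is the polygon with vertices (7.5,4), (8,0), (6,4).
By the shoelace formula its area is 3.00.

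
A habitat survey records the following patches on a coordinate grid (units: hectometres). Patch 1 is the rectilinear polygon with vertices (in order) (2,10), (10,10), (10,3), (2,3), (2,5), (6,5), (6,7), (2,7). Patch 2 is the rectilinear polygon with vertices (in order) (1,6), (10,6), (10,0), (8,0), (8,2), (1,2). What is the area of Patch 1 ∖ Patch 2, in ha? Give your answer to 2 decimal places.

28.00

|Patch 1| = 48, |Patch 1∩Patch 2| = 20.
|Patch 1 ∖ Patch 2| = |Patch 1| − |Patch 1∩Patch 2| = 48 − 20 = 28.00.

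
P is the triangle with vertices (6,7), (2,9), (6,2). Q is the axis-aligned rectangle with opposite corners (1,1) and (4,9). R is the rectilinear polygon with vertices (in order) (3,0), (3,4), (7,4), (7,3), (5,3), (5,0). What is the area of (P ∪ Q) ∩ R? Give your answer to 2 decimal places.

|P ∪ Q| = 31.5.
|(P ∪ Q) ∩ R| = 3.86.

3.86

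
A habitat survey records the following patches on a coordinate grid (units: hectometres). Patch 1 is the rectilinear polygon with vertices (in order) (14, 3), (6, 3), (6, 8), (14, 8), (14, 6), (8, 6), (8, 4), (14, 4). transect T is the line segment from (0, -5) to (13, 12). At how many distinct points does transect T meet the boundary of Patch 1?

The segment meets the boundary at (9.941,8), (8.412,6), (8,5.462), (6.118,3).

4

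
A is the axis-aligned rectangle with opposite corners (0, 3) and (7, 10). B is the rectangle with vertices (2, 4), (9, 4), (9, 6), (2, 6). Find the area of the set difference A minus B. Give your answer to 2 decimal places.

39.00

|A∩B|: x∈[2,7], y∈[4,6] → 5·2 = 10.
|A| = 49.
|A ∖ B| = |A| − |A∩B| = 49 − 10 = 39.00.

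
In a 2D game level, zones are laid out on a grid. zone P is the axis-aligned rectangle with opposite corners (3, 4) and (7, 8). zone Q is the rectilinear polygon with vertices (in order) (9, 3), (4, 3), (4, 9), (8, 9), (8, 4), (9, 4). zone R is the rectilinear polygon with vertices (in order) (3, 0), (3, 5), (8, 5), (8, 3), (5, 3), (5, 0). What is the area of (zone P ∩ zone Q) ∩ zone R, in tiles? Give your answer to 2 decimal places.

The region (zone P ∩ zone Q) ∩ zone R is the polygon with vertices (7,4), (4,4), (4,5), (7,5).
By the shoelace formula its area is 3.00.

3.00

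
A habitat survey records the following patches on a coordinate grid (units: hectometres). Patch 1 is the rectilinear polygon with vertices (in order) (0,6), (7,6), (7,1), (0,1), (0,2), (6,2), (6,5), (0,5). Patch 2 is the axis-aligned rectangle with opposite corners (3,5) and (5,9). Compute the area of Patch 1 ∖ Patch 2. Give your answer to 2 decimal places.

15.00

|Patch 1| = 17, |Patch 1∩Patch 2| = 2.
|Patch 1 ∖ Patch 2| = |Patch 1| − |Patch 1∩Patch 2| = 17 − 2 = 15.00.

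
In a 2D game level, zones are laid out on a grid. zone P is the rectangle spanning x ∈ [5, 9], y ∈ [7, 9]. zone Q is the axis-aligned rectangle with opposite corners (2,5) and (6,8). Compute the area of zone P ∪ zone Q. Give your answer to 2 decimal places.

19.00

By inclusion–exclusion:
Individual areas: |zone P| = 8, |zone Q| = 12.
|zone P∩zone Q|: x∈[5,6], y∈[7,8] → 1·1 = 1.
|zone P ∪ zone Q| = 20 − 1 = 19.00.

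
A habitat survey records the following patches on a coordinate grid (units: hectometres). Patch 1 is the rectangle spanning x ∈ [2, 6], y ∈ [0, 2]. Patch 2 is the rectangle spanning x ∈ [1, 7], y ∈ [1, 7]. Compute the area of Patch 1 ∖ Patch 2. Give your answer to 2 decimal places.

4.00

|Patch 1∩Patch 2|: x∈[2,6], y∈[1,2] → 4·1 = 4.
|Patch 1| = 8.
|Patch 1 ∖ Patch 2| = |Patch 1| − |Patch 1∩Patch 2| = 8 − 4 = 4.00.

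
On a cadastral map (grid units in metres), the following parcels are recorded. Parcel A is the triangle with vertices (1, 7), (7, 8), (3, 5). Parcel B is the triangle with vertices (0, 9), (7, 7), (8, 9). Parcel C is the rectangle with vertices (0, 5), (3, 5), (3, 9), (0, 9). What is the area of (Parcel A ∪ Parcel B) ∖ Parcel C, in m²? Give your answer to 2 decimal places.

10.76

|Parcel A ∪ Parcel B| = 14.3775.
|(Parcel A ∪ Parcel B) ∩ Parcel C| = 3.619.
|(Parcel A ∪ Parcel B) ∖ Parcel C| = 14.3775 − 3.619 = 10.76.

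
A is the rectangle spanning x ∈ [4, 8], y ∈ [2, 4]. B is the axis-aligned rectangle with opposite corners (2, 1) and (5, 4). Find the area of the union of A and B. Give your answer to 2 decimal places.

By inclusion–exclusion:
Individual areas: |A| = 8, |B| = 9.
|A∩B|: x∈[4,5], y∈[2,4] → 1·2 = 2.
|A ∪ B| = 17 − 2 = 15.00.

15.00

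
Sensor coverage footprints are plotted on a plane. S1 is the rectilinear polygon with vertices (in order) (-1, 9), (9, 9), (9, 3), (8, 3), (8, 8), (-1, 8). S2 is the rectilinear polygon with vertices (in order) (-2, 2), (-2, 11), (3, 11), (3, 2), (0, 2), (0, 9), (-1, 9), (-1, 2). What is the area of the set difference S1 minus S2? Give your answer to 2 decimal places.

|S1| = 15, |S1∩S2| = 3.
|S1 ∖ S2| = |S1| − |S1∩S2| = 15 − 3 = 12.00.

12.00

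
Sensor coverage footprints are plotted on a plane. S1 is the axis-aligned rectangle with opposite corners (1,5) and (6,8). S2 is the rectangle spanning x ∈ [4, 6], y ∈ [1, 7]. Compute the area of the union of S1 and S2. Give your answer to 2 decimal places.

By inclusion–exclusion:
Individual areas: |S1| = 15, |S2| = 12.
|S1∩S2|: x∈[4,6], y∈[5,7] → 2·2 = 4.
|S1 ∪ S2| = 27 − 4 = 23.00.

23.00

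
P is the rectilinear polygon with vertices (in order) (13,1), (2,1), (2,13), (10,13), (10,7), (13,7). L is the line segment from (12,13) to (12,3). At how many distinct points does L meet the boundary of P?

1

The segment meets the boundary at (12,7).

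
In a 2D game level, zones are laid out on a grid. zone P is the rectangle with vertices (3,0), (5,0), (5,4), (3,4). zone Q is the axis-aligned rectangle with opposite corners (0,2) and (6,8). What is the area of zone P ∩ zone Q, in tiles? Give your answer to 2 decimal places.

|zone P∩zone Q|: x∈[3,5], y∈[2,4] → 2·2 = 4.

4.00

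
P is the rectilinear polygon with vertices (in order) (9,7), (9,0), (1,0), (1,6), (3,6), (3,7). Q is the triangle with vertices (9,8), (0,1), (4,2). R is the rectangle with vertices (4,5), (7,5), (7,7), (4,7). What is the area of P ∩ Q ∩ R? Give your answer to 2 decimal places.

1.19

The intersection is the polygon with vertices (7,6.444), (7,5.6), (6.5,5), (5.143,5).
By the shoelace formula its area is 1.19.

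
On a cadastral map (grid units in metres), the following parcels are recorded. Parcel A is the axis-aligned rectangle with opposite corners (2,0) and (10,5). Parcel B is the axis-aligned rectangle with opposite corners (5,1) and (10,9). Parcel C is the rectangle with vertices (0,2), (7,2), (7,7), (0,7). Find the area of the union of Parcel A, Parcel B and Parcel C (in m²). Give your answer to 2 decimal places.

76.00

By inclusion–exclusion:
Individual areas: |Parcel A| = 40, |Parcel B| = 40, |Parcel C| = 35.
|Parcel A∩Parcel B|: x∈[5,10], y∈[1,5] → 5·4 = 20.
|Parcel A∩Parcel C|: x∈[2,7], y∈[2,5] → 5·3 = 15.
|Parcel B∩Parcel C|: x∈[5,7], y∈[2,7] → 2·5 = 10.
|Parcel A∩Parcel B∩Parcel C| = 6.
|Parcel A ∪ Parcel B ∪ Parcel C| = 115 − 45 + 6 = 76.00.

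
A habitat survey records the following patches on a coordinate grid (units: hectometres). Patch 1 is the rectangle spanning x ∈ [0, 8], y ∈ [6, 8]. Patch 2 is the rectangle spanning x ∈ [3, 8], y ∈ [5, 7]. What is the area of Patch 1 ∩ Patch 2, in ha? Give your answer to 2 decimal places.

5.00

|Patch 1∩Patch 2|: x∈[3,8], y∈[6,7] → 5·1 = 5.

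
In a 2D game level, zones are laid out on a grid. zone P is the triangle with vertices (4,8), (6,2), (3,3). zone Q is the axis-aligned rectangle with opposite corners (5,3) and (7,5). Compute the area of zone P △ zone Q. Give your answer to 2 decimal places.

10.67

|zone P| = 8, |zone Q| = 4, |zone P∩zone Q| = 0.6667.
|zone P △ zone Q| = |zone P| + |zone Q| − 2·|zone P∩zone Q| = 8 + 4 − 1.3333 = 10.67.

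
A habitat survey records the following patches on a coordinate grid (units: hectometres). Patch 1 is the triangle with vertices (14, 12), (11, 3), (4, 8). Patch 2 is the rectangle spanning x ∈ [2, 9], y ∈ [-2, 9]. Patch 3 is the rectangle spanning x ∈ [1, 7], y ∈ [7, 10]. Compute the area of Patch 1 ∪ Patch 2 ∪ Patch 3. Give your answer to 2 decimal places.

By inclusion–exclusion:
Individual areas: |Patch 1| = 39, |Patch 2| = 77, |Patch 3| = 18.
|Patch 1∩Patch 2| = 12.6786.
|Patch 1∩Patch 3| = 4.1.
|Patch 2∩Patch 3|: x∈[2,7], y∈[7,9] → 5·2 = 10.
|Patch 1∩Patch 2∩Patch 3| = 4.05.
|Patch 1 ∪ Patch 2 ∪ Patch 3| = 134 − 26.7786 + 4.05 = 111.27.

111.27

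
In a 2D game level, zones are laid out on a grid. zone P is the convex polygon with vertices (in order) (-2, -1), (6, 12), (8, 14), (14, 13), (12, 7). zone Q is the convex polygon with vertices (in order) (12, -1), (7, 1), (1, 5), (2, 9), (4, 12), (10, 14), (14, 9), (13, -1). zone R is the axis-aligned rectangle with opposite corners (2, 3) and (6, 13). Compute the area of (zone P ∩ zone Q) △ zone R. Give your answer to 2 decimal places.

68.08

|zone P ∩ zone Q| = 70.8374.
|(zone P ∩ zone Q) ∩ zone R| = 21.381.
|(zone P ∩ zone Q) △ zone R| = 70.8374 + 40 − 42.7619 = 68.08.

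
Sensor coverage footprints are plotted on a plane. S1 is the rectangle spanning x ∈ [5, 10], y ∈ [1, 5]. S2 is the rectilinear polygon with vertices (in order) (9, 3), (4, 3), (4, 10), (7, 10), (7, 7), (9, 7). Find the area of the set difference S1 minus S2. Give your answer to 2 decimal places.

12.00

|S1| = 20, |S1∩S2| = 8.
|S1 ∖ S2| = |S1| − |S1∩S2| = 20 − 8 = 12.00.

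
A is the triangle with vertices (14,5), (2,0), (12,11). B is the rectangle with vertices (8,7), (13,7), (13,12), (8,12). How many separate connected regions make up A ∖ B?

A ∖ B is a single connected region.

1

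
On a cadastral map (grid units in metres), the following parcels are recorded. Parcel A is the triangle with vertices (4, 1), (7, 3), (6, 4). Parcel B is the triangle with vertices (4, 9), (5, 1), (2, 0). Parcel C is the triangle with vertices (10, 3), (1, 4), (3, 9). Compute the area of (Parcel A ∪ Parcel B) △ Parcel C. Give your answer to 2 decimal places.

28.10

|Parcel A ∪ Parcel B| = 14.6761.
|(Parcel A ∪ Parcel B) ∩ Parcel C| = 5.0366.
|(Parcel A ∪ Parcel B) △ Parcel C| = 14.6761 + 23.5 − 10.0731 = 28.10.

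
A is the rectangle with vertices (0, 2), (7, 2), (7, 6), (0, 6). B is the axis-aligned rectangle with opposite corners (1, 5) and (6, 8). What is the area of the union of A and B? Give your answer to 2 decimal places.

By inclusion–exclusion:
Individual areas: |A| = 28, |B| = 15.
|A∩B|: x∈[1,6], y∈[5,6] → 5·1 = 5.
|A ∪ B| = 43 − 5 = 38.00.

38.00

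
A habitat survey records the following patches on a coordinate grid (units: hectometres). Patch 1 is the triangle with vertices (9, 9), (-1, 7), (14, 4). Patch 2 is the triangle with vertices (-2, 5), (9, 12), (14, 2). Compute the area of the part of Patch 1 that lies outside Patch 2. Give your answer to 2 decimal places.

|Patch 1| = 30, |Patch 1∩Patch 2| = 28.0921.
|Patch 1 ∖ Patch 2| = |Patch 1| − |Patch 1∩Patch 2| = 30 − 28.0921 = 1.91.

1.91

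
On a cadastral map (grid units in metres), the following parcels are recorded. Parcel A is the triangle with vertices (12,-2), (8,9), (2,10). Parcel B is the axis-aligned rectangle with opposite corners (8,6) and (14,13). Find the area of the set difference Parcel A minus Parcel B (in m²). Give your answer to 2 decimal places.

|Parcel A| = 31, |Parcel A∩Parcel B| = 1.6364.
|Parcel A ∖ Parcel B| = |Parcel A| − |Parcel A∩Parcel B| = 31 − 1.6364 = 29.36.

29.36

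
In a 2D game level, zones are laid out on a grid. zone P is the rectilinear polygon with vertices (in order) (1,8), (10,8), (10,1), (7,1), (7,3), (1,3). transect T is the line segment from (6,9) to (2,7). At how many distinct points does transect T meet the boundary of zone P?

The segment meets the boundary at (4,8).

1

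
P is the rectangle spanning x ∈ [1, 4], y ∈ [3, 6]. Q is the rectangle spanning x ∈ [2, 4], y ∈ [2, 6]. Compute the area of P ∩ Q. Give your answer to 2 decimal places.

6.00

|P∩Q|: x∈[2,4], y∈[3,6] → 2·3 = 6.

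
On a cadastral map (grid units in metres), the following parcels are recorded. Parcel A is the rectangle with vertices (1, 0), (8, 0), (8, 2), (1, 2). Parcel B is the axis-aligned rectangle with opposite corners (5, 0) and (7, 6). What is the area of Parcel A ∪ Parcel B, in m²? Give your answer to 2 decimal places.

By inclusion–exclusion:
Individual areas: |Parcel A| = 14, |Parcel B| = 12.
|Parcel A∩Parcel B|: x∈[5,7], y∈[0,2] → 2·2 = 4.
|Parcel A ∪ Parcel B| = 26 − 4 = 22.00.

22.00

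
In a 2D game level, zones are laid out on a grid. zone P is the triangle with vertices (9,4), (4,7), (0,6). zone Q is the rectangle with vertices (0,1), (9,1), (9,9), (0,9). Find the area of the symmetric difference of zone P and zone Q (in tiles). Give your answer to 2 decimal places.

63.50

|zone P| = 8.5, |zone Q| = 72, |zone P∩zone Q| = 8.5.
|zone P △ zone Q| = |zone P| + |zone Q| − 2·|zone P∩zone Q| = 8.5 + 72 − 17 = 63.50.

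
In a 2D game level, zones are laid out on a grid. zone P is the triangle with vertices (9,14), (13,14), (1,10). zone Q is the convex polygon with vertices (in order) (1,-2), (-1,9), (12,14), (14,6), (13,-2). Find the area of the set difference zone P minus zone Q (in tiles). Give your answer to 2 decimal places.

6.90

|zone P| = 8, |zone P∩zone Q| = 1.0962.
|zone P ∖ zone Q| = |zone P| − |zone P∩zone Q| = 8 − 1.0962 = 6.90.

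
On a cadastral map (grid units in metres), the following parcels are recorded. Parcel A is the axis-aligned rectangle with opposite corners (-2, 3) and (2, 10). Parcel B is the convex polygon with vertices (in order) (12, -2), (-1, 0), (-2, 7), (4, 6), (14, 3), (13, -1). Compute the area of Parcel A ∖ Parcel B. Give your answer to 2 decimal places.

14.48

|Parcel A| = 28, |Parcel A∩Parcel B| = 13.5238.
|Parcel A ∖ Parcel B| = |Parcel A| − |Parcel A∩Parcel B| = 28 − 13.5238 = 14.48.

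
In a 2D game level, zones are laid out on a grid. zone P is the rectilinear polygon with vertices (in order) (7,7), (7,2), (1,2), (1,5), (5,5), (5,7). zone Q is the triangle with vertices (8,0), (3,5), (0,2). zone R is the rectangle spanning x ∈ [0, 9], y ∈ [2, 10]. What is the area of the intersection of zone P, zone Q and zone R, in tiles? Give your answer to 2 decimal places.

The intersection is the polygon with vertices (1,3), (3,5), (6,2), (1,2).
By the shoelace formula its area is 8.50.

8.50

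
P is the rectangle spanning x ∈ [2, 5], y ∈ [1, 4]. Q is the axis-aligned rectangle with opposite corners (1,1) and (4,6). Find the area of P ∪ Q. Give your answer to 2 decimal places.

18.00

By inclusion–exclusion:
Individual areas: |P| = 9, |Q| = 15.
|P∩Q|: x∈[2,4], y∈[1,4] → 2·3 = 6.
|P ∪ Q| = 24 − 6 = 18.00.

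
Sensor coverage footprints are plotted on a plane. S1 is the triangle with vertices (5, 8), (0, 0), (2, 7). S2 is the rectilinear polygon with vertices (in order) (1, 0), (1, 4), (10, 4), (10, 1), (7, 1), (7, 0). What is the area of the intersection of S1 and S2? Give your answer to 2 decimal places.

1.76

The intersection is the polygon with vertices (1,1.6), (1,3.5), (1.143,4), (2.5,4).
By the shoelace formula its area is 1.76.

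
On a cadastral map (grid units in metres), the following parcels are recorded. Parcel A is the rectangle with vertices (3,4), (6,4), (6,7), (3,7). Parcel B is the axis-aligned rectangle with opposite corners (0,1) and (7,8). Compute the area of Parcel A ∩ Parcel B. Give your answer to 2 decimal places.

9.00

|Parcel A∩Parcel B|: x∈[3,6], y∈[4,7] → 3·3 = 9.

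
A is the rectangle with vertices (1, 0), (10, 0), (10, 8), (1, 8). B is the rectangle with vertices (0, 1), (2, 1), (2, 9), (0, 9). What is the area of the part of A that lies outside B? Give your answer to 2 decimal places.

|A∩B|: x∈[1,2], y∈[1,8] → 1·7 = 7.
|A| = 72.
|A ∖ B| = |A| − |A∩B| = 72 − 7 = 65.00.

65.00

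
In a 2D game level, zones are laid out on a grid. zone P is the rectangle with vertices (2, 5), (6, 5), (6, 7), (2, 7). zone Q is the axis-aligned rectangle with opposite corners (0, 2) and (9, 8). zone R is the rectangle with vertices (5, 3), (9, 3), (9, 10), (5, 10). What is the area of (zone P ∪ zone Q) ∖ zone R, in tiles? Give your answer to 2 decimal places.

34.00

|zone P ∪ zone Q| = 54.
|(zone P ∪ zone Q) ∩ zone R| = 20.
|(zone P ∪ zone Q) ∖ zone R| = 54 − 20 = 34.00.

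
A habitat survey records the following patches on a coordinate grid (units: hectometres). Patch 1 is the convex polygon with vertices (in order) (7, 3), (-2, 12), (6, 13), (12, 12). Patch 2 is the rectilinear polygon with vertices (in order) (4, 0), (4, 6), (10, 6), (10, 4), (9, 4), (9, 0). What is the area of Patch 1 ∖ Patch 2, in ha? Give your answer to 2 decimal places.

|Patch 1| = 70, |Patch 1∩Patch 2| = 7.
|Patch 1 ∖ Patch 2| = |Patch 1| − |Patch 1∩Patch 2| = 70 − 7 = 63.00.

63.00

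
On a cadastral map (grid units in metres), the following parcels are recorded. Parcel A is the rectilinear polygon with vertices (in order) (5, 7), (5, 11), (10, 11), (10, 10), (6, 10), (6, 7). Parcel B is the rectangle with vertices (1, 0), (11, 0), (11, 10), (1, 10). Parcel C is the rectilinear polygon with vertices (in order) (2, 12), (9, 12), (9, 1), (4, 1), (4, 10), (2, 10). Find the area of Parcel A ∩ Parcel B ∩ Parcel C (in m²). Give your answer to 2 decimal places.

3.00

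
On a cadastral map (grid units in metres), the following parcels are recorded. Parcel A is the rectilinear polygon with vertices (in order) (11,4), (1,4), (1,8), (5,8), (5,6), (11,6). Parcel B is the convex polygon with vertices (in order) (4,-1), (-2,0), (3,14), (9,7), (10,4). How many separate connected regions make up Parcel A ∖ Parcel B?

Parcel A ∖ Parcel B is a single connected region.

1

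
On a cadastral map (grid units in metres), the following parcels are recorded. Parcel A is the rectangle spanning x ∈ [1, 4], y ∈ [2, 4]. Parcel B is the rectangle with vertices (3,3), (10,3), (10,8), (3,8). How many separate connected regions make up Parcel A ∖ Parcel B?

Parcel A ∖ Parcel B is a single connected region.

1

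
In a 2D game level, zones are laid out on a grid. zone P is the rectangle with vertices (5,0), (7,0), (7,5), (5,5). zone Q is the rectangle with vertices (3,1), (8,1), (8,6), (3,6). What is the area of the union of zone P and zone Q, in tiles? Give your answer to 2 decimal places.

By inclusion–exclusion:
Individual areas: |zone P| = 10, |zone Q| = 25.
|zone P∩zone Q|: x∈[5,7], y∈[1,5] → 2·4 = 8.
|zone P ∪ zone Q| = 35 − 8 = 27.00.

27.00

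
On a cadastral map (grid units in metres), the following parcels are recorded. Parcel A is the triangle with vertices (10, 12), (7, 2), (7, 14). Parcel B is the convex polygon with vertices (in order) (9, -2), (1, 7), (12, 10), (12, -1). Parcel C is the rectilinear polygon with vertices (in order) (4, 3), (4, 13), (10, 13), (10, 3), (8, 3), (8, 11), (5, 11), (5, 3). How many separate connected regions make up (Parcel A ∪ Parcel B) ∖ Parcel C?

(Parcel A ∪ Parcel B) ∖ Parcel C splits into 3 disjoint pieces (area 56.7929, area 6.2898, area 0.75).

3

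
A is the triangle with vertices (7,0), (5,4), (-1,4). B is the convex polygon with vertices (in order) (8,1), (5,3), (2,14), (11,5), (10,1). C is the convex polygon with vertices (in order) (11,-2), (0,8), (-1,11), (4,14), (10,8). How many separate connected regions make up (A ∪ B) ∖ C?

3

(A ∪ B) ∖ C splits into 3 disjoint pieces (area 11.8875, area 0.2812, area 0.9722).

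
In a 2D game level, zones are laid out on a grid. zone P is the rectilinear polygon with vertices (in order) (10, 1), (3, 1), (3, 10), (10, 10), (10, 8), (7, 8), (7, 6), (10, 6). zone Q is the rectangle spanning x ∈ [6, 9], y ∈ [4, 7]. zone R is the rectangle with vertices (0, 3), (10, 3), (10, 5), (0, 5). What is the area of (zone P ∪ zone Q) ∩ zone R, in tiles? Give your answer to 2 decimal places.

The region (zone P ∪ zone Q) ∩ zone R is the polygon with vertices (3,5), (10,5), (10,3), (3,3).
By the shoelace formula its area is 14.00.

14.00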